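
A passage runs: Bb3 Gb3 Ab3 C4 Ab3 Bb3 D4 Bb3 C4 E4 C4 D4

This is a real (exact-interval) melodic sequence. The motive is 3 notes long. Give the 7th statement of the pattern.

Taking 3-note groups, the heads are Bb3, C4, D4, E4: the pattern moves up a 2nd.
Carrying on: F#4 → G#4 → A#4.
Statement 7 starts on A#4 and keeps the same exact contour: A#4 F#4 G#4.

A#4 F#4 G#4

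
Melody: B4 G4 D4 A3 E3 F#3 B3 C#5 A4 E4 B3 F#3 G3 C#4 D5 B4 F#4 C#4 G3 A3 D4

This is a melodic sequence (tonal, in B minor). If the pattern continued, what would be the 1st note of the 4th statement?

Grouping in 7s, the 1st note of each cell is B4, C#5, D5.
Each moves up a 2nd; the next is E5.

E5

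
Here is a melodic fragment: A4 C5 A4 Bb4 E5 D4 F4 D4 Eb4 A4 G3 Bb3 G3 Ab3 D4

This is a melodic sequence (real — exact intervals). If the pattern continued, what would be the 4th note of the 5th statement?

Grouping in 5s, the 4th note of each cell is Bb4, Eb4, Ab3.
Extending down a 5th: Db3 → Gb2.

Gb2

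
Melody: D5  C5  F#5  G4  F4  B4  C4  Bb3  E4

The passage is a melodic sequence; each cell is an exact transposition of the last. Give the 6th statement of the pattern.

Eb2 Db2 G2

Unit = 3 notes; the statements start on D5, G4, C4, moving down a 5th each time.
Continuing the starts: F3 → Bb2 → Eb2.
So cell 6 is Eb2 Db2 G2.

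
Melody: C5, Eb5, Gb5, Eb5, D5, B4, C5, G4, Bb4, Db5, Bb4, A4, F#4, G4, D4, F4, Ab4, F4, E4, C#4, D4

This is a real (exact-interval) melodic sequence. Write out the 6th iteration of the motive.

With a 7-note motive the entries are C5, G4, D4, each down a 4th from the previous.
Extending down a 4th: A3 → E3 → B2.
Statement 6 starts on B2 and keeps the same exact contour: B2 D3 F3 D3 C#3 A#2 B2.

B2 D3 F3 D3 C#3 A#2 B2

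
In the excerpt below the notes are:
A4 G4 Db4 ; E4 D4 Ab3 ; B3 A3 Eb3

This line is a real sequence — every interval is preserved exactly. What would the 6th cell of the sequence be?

G#2 F#2 C2

The 3-note cells begin on A4, E4, B3 — each down a 4th from the last.
Carrying on: F#3 → C#3 → G#2.
So cell 6 is G#2 F#2 C2.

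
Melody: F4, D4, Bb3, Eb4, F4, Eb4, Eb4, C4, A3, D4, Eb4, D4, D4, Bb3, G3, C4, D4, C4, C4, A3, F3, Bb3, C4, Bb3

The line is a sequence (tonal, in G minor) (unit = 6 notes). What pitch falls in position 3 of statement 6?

D3

With 6-note cells, note 3 of each statement runs Bb3, A3, G3, F3.
Carrying that down a 2nd forward: Eb3 → D3.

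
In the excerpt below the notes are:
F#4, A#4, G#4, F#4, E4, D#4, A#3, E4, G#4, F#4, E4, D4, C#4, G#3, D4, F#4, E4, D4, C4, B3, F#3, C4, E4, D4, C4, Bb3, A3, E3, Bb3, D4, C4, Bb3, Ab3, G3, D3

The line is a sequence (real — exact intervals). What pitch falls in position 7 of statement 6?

C3

Grouping in 7s, the 7th note of each cell is A#3, G#3, F#3, E3, D3.
One more down a 2nd gives C3.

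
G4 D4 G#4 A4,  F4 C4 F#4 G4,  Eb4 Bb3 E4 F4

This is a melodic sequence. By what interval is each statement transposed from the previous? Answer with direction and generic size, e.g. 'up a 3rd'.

down a 2nd

With a 4-note motive the entries are G4, F4, Eb4, each down a 2nd from the previous.
From G4 to F4: down a 2nd.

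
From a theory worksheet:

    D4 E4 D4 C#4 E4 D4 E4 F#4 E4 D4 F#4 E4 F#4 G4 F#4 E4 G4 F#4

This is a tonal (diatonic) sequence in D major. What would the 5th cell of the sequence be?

A4 B4 A4 G4 B4 A4

Taking 6-note groups, the heads are D4, E4, F#4: the pattern moves up a 2nd.
Continuing the starts: G4 → A4.
From A4 the diatonic shape gives A4 B4 A4 G4 B4 A4.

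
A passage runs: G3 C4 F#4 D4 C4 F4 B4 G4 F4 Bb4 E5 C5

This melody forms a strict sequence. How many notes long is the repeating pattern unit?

There are 12 notes; a 4-note unit gives 3 cells:
G3 C4 F#4 D4 | C4 F4 B4 G4 | F4 Bb4 E5 C5
Each cell is the previous one up a 4th — so the unit is 4 notes.

4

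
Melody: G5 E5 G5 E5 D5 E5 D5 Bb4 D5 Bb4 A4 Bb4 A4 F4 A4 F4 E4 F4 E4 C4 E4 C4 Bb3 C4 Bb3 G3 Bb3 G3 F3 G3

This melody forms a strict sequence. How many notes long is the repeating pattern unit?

Try groups of 6 (5 cells in 30 notes):
G5 E5 G5 E5 D5 E5 | D5 Bb4 D5 Bb4 A4 Bb4 | A4 F4 A4 F4 E4 F4 | E4 C4 E4 C4 Bb3 C4 | Bb3 G3 Bb3 G3 F3 G3
Each cell is the previous one down a 4th — so the unit is 6 notes.

6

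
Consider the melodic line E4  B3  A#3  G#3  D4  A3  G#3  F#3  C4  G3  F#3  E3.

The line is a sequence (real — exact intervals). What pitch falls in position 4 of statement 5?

C3

The unit is 4 notes. Position-4 pitches of the 3 shown cells: G#3, F#3, E3.
Carrying that down a 2nd forward: D3 → C3.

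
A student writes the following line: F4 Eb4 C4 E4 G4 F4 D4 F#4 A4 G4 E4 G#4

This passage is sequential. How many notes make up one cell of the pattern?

4

Try groups of 4 (3 cells in 12 notes):
F4 Eb4 C4 E4 | G4 F4 D4 F#4 | A4 G4 E4 G#4
Each cell is the previous one up a 2nd — so the unit is 4 notes.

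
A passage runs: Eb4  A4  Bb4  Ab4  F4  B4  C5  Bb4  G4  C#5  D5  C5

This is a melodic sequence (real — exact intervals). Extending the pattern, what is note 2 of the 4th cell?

Grouping in 4s, the 2nd note of each cell is A4, B4, C#5.
One more up a 2nd gives D#5.

D#5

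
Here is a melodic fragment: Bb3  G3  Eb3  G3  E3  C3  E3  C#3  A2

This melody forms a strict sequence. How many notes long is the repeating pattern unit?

3

9 notes total. Splitting into 3 groups of 3:
Bb3 G3 Eb3 | G3 E3 C3 | E3 C#3 A2
Each cell is the previous one down a 3rd — so the unit is 3 notes.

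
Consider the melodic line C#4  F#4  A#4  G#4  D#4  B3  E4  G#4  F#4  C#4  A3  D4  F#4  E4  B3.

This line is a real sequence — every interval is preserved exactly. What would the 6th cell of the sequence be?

Eb3 Ab3 C4 Bb3 F3

The 5-note cells begin on C#4, B3, A3 — each down a 2nd from the last.
Extending down a 2nd: G3 → F3 → Eb3.
From Eb3 the exact shape gives Eb3 Ab3 C4 Bb3 F3.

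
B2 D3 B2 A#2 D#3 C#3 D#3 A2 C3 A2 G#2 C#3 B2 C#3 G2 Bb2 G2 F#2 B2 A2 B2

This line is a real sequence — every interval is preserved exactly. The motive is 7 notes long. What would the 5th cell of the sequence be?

Taking 7-note groups, the heads are B2, A2, G2: the pattern moves down a 2nd.
Extending down a 2nd: F2 → Eb2.
From Eb2 the exact shape gives Eb2 Gb2 Eb2 D2 G2 F2 G2.

Eb2 Gb2 Eb2 D2 G2 F2 G2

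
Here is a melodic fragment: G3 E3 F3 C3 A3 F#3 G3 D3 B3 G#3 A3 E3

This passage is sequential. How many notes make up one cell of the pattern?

There are 12 notes; a 4-note unit gives 3 cells:
G3 E3 F3 C3 | A3 F#3 G3 D3 | B3 G#3 A3 E3
That's a consistent up a 2nd shift per cell, and no other grouping gives one.

4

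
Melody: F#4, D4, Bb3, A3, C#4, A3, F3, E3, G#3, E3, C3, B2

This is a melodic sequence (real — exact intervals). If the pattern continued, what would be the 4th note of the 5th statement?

With 4-note cells, note 4 of each statement runs A3, E3, B2.
Each moves down a 4th. Continuing: F#2 → C#2.

C#2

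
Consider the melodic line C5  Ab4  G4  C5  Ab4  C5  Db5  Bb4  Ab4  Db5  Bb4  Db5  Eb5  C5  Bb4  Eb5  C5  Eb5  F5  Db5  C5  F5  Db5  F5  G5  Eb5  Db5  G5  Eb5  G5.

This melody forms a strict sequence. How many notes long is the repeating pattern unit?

Try groups of 6 (5 cells in 30 notes):
C5 Ab4 G4 C5 Ab4 C5 | Db5 Bb4 Ab4 Db5 Bb4 Db5 | Eb5 C5 Bb4 Eb5 C5 Eb5 | F5 Db5 C5 F5 Db5 F5 | G5 Eb5 Db5 G5 Eb5 G5
Each cell is the previous one up a 2nd — so the unit is 6 notes.

6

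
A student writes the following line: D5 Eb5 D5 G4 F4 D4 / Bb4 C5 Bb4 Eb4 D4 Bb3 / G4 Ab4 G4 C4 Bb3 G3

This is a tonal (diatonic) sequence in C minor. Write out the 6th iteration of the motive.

With a 6-note motive the entries are D5, Bb4, G4, each down a 3rd from the previous.
Extending down a 3rd: Eb4 → C4 → Ab3.
So cell 6 is Ab3 Bb3 Ab3 D3 C3 Ab2.

Ab3 Bb3 Ab3 D3 C3 Ab2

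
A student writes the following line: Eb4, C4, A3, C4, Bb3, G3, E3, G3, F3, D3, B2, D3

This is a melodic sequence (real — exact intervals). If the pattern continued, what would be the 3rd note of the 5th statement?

C#2

With 4-note cells, note 3 of each statement runs A3, E3, B2.
Extending down a 4th: F#2 → C#2.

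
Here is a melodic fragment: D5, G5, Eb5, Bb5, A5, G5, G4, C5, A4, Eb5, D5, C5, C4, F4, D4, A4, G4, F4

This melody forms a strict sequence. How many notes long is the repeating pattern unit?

6

There are 18 notes; a 6-note unit gives 3 cells:
D5 G5 Eb5 Bb5 A5 G5 | G4 C5 A4 Eb5 D5 C5 | C4 F4 D4 A4 G4 F4
Each cell is the previous one down a 5th — so the unit is 6 notes.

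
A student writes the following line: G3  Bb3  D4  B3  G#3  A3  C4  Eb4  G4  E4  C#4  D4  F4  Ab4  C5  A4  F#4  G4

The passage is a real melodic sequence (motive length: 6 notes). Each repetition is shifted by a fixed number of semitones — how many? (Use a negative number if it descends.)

The 6-note cells begin on G3, C4, F4 — each up a 4th from the last.
G3 to C4 spans +5 semitones.

5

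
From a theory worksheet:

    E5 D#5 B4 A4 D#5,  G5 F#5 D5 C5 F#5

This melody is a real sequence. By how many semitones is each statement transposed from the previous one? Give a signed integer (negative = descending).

Taking 5-note groups, the heads are E5, G5: the pattern moves up a 3rd.
E5 to G5 spans +3 semitones.

3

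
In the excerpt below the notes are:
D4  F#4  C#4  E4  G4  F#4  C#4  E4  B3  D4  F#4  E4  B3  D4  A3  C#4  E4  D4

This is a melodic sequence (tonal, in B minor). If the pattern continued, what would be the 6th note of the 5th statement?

The unit is 6 notes. Position-6 pitches of the 3 shown cells: F#4, E4, D4.
Extending down a 2nd: C#4 → B3.

B3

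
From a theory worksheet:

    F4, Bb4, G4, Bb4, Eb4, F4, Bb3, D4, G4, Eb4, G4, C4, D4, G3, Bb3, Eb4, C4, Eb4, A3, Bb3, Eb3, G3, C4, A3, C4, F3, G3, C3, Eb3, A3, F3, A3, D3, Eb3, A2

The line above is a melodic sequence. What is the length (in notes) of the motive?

Try groups of 7 (5 cells in 35 notes):
F4 Bb4 G4 Bb4 Eb4 F4 Bb3 | D4 G4 Eb4 G4 C4 D4 G3 | Bb3 Eb4 C4 Eb4 A3 Bb3 Eb3 | G3 C4 A3 C4 F3 G3 C3 | Eb3 A3 F3 A3 D3 Eb3 A2
That's a consistent down a 3rd shift per cell, and no other grouping gives one.

7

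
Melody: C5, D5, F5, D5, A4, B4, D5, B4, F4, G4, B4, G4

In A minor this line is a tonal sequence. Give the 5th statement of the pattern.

With a 4-note motive the entries are C5, A4, F4, each down a 3rd from the previous.
Carrying on: D4 → B3.
So cell 5 is B3 C4 E4 C4.

B3 C4 E4 C4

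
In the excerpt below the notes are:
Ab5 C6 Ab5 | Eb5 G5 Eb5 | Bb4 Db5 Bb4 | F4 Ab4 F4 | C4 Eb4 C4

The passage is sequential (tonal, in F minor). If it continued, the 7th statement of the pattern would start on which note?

With a 3-note motive the entries are Ab5, Eb5, Bb4, F4, C4, each down a 4th from the previous.
Extending the heads down a 4th: G3 → Db3.

Db3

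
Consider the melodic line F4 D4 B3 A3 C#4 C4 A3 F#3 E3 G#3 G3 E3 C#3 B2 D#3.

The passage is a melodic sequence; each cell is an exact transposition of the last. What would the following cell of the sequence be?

Taking 5-note groups, the heads are F4, C4, G3: the pattern moves down a 4th.
So cell 4 is D3 B2 G#2 F#2 A#2.

D3 B2 G#2 F#2 A#2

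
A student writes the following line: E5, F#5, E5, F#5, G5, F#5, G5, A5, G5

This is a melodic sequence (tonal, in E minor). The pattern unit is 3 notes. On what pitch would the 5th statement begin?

Taking 3-note groups, the heads are E5, F#5, G5: the pattern moves up a 2nd.
Continuing: A5 → B5. Statement 5 starts on B5.

B5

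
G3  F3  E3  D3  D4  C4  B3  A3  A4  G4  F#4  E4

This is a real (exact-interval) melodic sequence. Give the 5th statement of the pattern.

The 4-note cells begin on G3, D4, A4 — each up a 5th from the last.
Continuing the starts: E5 → B5.
So cell 5 is B5 A5 G#5 F#5.

B5 A5 G#5 F#5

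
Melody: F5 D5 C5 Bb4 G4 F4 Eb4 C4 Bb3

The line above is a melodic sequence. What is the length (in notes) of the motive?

3

Try groups of 3 (3 cells in 9 notes):
F5 D5 C5 | Bb4 G4 F4 | Eb4 C4 Bb3
Each cell is the previous one down a 5th — so the unit is 3 notes.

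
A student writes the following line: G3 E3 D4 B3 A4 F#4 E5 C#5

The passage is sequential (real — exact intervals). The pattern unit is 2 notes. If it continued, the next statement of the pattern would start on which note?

Unit = 2 notes; the statements start on G3, D4, A4, E5, moving up a 5th each time.
The next head, up a 5th from E5, is B5.

B5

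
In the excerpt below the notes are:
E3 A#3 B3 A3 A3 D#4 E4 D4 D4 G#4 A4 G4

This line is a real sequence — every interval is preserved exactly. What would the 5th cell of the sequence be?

C5 F#5 G5 F5

Taking 4-note groups, the heads are E3, A3, D4: the pattern moves up a 4th.
Carrying on: G4 → C5.
Statement 5 starts on C5 and keeps the same exact contour: C5 F#5 G5 F5.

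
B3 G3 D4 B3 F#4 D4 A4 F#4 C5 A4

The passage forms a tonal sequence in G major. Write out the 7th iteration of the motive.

Taking 2-note groups, the heads are B3, D4, F#4, A4, C5: the pattern moves up a 3rd.
Carrying on: E5 → G5.
Statement 7 starts on G5 and keeps the same diatonic contour: G5 E5.

G5 E5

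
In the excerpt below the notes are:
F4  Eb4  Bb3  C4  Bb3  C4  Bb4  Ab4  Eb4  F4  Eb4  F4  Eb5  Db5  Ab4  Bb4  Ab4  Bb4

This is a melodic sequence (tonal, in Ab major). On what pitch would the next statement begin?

With a 6-note motive the entries are F4, Bb4, Eb5, each up a 4th from the previous.
One more step up a 4th gives Ab5.

Ab5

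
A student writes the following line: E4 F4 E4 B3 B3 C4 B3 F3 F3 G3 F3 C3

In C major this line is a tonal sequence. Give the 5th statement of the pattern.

G2 A2 G2 D2

Unit = 4 notes; the statements start on E4, B3, F3, moving down a 4th each time.
Continuing the starts: C3 → G2.
So cell 5 is G2 A2 G2 D2.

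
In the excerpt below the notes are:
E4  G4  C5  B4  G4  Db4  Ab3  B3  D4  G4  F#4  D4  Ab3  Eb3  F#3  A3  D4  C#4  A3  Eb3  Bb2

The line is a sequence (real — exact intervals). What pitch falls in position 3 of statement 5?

E3

The unit is 7 notes. Position-3 pitches of the 3 shown cells: C5, G4, D4.
Each moves down a 4th. Continuing: A3 → E3.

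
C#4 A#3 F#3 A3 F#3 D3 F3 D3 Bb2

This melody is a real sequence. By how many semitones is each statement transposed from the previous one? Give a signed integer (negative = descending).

Unit = 3 notes; the statements start on C#4, A3, F3, moving down a 3rd each time.
C#4→A3 is 57 − 61 = -4 semitones.

-4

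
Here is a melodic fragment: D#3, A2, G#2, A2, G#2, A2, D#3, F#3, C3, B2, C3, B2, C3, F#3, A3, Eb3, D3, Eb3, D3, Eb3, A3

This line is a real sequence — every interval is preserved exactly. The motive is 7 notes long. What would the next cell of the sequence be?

The 7-note cells begin on D#3, F#3, A3 — each up a 3rd from the last.
So cell 4 is C4 Gb3 F3 Gb3 F3 Gb3 C4.

C4 Gb3 F3 Gb3 F3 Gb3 C4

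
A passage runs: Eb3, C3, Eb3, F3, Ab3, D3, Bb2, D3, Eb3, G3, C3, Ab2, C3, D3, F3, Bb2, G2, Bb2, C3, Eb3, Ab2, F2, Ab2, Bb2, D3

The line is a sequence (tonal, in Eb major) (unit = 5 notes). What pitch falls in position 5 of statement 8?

With 5-note cells, note 5 of each statement runs Ab3, G3, F3, Eb3, D3.
Extending down a 2nd: C3 → Bb2 → Ab2.

Ab2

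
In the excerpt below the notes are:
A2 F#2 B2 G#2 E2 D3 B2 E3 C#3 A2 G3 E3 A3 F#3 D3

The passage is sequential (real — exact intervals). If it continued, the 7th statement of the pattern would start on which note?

Unit = 5 notes; the statements start on A2, D3, G3, moving up a 4th each time.
Extending the heads up a 4th: C4 → F4 → Bb4 → Eb5.

Eb5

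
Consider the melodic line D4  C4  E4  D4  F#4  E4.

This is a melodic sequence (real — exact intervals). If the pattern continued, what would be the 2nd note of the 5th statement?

G#4

The unit is 2 notes. Position-2 pitches of the 3 shown cells: C4, D4, E4.
Carrying that up a 2nd forward: F#4 → G#4.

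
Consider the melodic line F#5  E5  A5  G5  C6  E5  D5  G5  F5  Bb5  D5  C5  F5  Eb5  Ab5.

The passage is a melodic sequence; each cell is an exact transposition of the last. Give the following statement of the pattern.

Taking 5-note groups, the heads are F#5, E5, D5: the pattern moves down a 2nd.
From C5 the exact shape gives C5 Bb4 Eb5 Db5 Gb5.

C5 Bb4 Eb5 Db5 Gb5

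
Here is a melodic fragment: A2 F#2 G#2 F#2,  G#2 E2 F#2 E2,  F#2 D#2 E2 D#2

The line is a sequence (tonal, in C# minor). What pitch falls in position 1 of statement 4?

E2

The unit is 4 notes. Position-1 pitches of the 3 shown cells: A2, G#2, F#2.
From F#2, down a 2nd gives E2.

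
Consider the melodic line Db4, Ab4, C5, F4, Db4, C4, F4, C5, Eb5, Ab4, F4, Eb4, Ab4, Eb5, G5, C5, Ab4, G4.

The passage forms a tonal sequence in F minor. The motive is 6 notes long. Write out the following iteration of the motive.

C5 G5 Bb5 Eb5 C5 Bb4

With a 6-note motive the entries are Db4, F4, Ab4, each up a 3rd from the previous.
Statement 4 starts on C5 and keeps the same diatonic contour: C5 G5 Bb5 Eb5 C5 Bb4.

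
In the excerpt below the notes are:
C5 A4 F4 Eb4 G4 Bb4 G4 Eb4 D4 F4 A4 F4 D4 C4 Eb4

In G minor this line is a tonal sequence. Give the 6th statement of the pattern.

Taking 5-note groups, the heads are C5, Bb4, A4: the pattern moves down a 2nd.
Extending down a 2nd: G4 → F4 → Eb4.
Statement 6 starts on Eb4 and keeps the same diatonic contour: Eb4 C4 A3 G3 Bb3.

Eb4 C4 A3 G3 Bb3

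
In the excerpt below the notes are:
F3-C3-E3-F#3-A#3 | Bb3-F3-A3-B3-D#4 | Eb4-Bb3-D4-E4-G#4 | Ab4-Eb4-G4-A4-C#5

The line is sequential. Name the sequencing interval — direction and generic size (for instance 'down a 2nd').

up a 4th

With a 5-note motive the entries are F3, Bb3, Eb4, Ab4, each up a 4th from the previous.
From F3 to Bb3: up a 4th.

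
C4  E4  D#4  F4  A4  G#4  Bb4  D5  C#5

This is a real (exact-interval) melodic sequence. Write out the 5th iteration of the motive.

Unit = 3 notes; the statements start on C4, F4, Bb4, moving up a 4th each time.
Continuing the starts: Eb5 → Ab5.
So cell 5 is Ab5 C6 B5.

Ab5 C6 B5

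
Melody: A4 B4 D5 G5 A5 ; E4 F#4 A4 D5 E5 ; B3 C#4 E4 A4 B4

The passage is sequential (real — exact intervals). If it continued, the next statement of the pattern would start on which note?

F#3

With a 5-note motive the entries are A4, E4, B3, each down a 4th from the previous.
One more step down a 4th gives F#3.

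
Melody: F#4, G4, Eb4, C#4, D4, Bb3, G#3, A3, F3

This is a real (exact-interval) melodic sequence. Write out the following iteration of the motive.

With a 3-note motive the entries are F#4, C#4, G#3, each down a 4th from the previous.
Statement 4 starts on D#3 and keeps the same exact contour: D#3 E3 C3.

D#3 E3 C3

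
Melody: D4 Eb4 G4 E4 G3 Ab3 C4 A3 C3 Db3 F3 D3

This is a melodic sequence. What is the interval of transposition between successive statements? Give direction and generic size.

Taking 4-note groups, the heads are D4, G3, C3: the pattern moves down a 5th.
D4 to G3 is down a 5th.

down a 5th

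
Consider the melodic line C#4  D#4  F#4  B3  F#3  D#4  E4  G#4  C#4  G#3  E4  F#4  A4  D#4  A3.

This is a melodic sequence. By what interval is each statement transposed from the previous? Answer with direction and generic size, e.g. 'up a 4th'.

The 5-note cells begin on C#4, D#4, E4 — each up a 2nd from the last.
C#4 to D#4 is up a 2nd.

up a 2nd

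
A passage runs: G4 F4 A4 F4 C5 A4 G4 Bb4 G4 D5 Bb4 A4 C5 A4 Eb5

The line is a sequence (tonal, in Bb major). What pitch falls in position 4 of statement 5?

With 5-note cells, note 4 of each statement runs F4, G4, A4.
Each moves up a 2nd. Continuing: Bb4 → C5.

C5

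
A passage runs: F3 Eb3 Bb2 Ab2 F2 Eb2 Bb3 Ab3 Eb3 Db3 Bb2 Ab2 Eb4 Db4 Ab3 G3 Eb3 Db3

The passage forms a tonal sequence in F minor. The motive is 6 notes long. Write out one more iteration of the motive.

Unit = 6 notes; the statements start on F3, Bb3, Eb4, moving up a 4th each time.
Statement 4 starts on Ab4 and keeps the same diatonic contour: Ab4 G4 Db4 C4 Ab3 G3.

Ab4 G4 Db4 C4 Ab3 G3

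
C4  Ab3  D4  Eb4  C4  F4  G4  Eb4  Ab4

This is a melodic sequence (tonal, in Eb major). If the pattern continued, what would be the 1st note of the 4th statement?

The unit is 3 notes. Position-1 pitches of the 3 shown cells: C4, Eb4, G4.
From G4, up a 3rd gives Bb4.

Bb4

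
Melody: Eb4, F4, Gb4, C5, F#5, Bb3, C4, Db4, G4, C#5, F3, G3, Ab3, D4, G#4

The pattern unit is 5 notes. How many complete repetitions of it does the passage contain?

3

15 notes in groups of 5 gives 15/5 = 3 statements.
Starts: Eb4, Bb3, F3 — each down a 4th.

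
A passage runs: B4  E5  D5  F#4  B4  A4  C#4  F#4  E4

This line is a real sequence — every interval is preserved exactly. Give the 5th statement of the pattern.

D#3 G#3 F#3

Unit = 3 notes; the statements start on B4, F#4, C#4, moving down a 4th each time.
Continuing the starts: G#3 → D#3.
From D#3 the exact shape gives D#3 G#3 F#3.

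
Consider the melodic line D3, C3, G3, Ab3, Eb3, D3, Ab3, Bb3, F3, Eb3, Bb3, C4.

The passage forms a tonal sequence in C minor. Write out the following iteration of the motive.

G3 F3 C4 D4

With a 4-note motive the entries are D3, Eb3, F3, each up a 2nd from the previous.
Statement 4 starts on G3 and keeps the same diatonic contour: G3 F3 C4 D4.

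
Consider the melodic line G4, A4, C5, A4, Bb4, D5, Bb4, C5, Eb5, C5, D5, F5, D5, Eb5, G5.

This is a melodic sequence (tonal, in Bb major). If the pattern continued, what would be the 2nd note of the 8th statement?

Grouping in 3s, the 2nd note of each cell is A4, Bb4, C5, D5, Eb5.
Extending up a 2nd: F5 → G5 → A5.

A5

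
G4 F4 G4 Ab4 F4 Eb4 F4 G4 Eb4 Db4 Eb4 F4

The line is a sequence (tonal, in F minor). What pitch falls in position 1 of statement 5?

With 4-note cells, note 1 of each statement runs G4, F4, Eb4.
Carrying that down a 2nd forward: Db4 → C4.

C4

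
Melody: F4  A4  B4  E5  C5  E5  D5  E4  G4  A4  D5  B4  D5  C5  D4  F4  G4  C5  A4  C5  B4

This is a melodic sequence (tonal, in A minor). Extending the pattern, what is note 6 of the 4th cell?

B4

The unit is 7 notes. Position-6 pitches of the 3 shown cells: E5, D5, C5.
One more down a 2nd gives B4.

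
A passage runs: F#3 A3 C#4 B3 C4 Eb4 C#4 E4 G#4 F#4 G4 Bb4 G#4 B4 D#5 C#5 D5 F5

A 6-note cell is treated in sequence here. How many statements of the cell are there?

18 notes in groups of 6 gives 18/6 = 3 statements.
Starts: F#3, C#4, G#4 — each up a 5th.

3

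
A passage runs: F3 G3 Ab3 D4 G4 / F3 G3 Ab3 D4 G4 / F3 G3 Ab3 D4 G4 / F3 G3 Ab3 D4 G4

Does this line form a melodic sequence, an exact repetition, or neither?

repetition

Each 5-note cell is identical (F3 G3 Ab3 D4 G4), restated at the same pitch.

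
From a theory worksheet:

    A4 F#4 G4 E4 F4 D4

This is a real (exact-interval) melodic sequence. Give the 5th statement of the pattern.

Db4 Bb3

With a 2-note motive the entries are A4, G4, F4, each down a 2nd from the previous.
Continuing the starts: Eb4 → Db4.
So cell 5 is Db4 Bb3.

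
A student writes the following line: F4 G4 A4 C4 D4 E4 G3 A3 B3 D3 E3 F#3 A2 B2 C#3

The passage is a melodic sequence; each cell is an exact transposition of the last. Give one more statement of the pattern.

E2 F#2 G#2

Taking 3-note groups, the heads are F4, C4, G3, D3, A2: the pattern moves down a 4th.
So cell 6 is E2 F#2 G#2.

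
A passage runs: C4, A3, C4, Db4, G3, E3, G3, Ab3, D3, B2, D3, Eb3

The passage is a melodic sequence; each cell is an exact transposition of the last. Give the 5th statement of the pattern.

E2 C#2 E2 F2

Taking 4-note groups, the heads are C4, G3, D3: the pattern moves down a 4th.
Carrying on: A2 → E2.
Statement 5 starts on E2 and keeps the same exact contour: E2 C#2 E2 F2.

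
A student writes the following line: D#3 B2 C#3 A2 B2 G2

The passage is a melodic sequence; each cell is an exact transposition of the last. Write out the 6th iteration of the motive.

Taking 2-note groups, the heads are D#3, C#3, B2: the pattern moves down a 2nd.
Carrying on: A2 → G2 → F2.
So cell 6 is F2 Db2.

F2 Db2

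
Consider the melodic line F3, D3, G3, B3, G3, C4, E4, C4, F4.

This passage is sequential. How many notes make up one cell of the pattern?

There are 9 notes; a 3-note unit gives 3 cells:
F3 D3 G3 | B3 G3 C4 | E4 C4 F4
Each cell is the previous one up a 4th — so the unit is 3 notes.

3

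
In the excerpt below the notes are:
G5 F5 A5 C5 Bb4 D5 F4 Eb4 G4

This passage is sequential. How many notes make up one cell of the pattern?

3

Try groups of 3 (3 cells in 9 notes):
G5 F5 A5 | C5 Bb4 D5 | F4 Eb4 G4
Each cell is the previous one down a 5th — so the unit is 3 notes.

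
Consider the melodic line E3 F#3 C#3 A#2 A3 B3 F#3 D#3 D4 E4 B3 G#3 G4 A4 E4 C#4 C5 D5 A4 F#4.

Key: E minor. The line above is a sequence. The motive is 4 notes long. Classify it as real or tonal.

real

Each cell has the same semitone pattern (2, -5, -3) — intervals are preserved exactly.
And C#3 lies outside E minor, so the sequence is real rather than tonal.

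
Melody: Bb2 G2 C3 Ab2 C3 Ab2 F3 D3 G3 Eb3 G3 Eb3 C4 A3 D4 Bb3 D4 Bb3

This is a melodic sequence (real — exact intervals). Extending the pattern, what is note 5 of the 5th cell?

E5

The unit is 6 notes. Position-5 pitches of the 3 shown cells: C3, G3, D4.
Each moves up a 5th. Continuing: A4 → E5.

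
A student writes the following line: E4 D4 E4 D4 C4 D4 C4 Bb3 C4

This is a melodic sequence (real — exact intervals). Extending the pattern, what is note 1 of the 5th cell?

The unit is 3 notes. Position-1 pitches of the 3 shown cells: E4, D4, C4.
Carrying that down a 2nd forward: Bb3 → Ab3.

Ab3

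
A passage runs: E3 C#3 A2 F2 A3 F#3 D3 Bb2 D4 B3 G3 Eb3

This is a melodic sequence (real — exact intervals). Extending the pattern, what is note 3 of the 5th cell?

F4

Grouping in 4s, the 3rd note of each cell is A2, D3, G3.
Extending up a 4th: C4 → F4.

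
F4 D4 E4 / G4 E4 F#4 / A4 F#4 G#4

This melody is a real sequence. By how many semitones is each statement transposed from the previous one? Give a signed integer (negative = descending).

2

Unit = 3 notes; the statements start on F4, G4, A4, moving up a 2nd each time.
Counting half-steps from F4 to G4: 2.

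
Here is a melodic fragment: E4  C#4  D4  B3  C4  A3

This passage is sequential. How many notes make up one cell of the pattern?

6 notes total. Splitting into 3 groups of 2:
E4 C#4 | D4 B3 | C4 A3
Each cell is the previous one down a 2nd — so the unit is 2 notes.

2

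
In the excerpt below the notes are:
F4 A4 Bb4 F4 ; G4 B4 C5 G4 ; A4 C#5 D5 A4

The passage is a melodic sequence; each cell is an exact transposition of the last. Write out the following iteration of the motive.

B4 D#5 E5 B4

Taking 4-note groups, the heads are F4, G4, A4: the pattern moves up a 2nd.
So cell 4 is B4 D#5 E5 B4.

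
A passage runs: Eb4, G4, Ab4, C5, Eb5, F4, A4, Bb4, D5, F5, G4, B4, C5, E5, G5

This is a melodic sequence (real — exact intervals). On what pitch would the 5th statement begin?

Taking 5-note groups, the heads are Eb4, F4, G4: the pattern moves up a 2nd.
Continuing: A4 → B4. Statement 5 starts on B4.

B4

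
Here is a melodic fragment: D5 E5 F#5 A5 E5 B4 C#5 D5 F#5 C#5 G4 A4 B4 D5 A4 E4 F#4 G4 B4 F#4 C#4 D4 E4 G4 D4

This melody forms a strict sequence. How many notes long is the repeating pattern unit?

5

25 notes total. Splitting into 5 groups of 5:
D5 E5 F#5 A5 E5 | B4 C#5 D5 F#5 C#5 | G4 A4 B4 D5 A4 | E4 F#4 G4 B4 F#4 | C#4 D4 E4 G4 D4
Every group is a transposition down a 3rd of the one before; no shorter unit works.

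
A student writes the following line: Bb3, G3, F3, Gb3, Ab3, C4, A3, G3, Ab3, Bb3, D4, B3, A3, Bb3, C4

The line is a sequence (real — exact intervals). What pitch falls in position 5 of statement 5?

With 5-note cells, note 5 of each statement runs Ab3, Bb3, C4.
Extending up a 2nd: D4 → E4.

E4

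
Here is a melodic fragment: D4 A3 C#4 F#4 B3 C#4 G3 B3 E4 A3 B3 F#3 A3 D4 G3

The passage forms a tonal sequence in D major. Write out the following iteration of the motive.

A3 E3 G3 C#4 F#3

The 5-note cells begin on D4, C#4, B3 — each down a 2nd from the last.
Statement 4 starts on A3 and keeps the same diatonic contour: A3 E3 G3 C#4 F#3.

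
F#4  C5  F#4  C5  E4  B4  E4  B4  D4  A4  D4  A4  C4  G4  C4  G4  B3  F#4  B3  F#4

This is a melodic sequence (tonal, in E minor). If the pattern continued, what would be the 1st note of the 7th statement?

Grouping in 4s, the 1st note of each cell is F#4, E4, D4, C4, B3.
Extending down a 2nd: A3 → G3.

G3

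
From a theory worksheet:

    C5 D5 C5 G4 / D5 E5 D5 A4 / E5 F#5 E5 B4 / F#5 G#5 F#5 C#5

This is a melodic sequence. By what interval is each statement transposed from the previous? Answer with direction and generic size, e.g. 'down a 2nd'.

Unit = 4 notes; the statements start on C5, D5, E5, F#5, moving up a 2nd each time.
From C5 to D5: up a 2nd.

up a 2nd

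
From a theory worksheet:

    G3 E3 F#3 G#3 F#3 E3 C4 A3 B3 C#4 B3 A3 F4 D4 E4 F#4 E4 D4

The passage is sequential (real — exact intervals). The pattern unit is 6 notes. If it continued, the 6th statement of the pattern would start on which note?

The 6-note cells begin on G3, C4, F4 — each up a 4th from the last.
Continuing: Bb4 → Eb5 → Ab5. Statement 6 starts on Ab5.

Ab5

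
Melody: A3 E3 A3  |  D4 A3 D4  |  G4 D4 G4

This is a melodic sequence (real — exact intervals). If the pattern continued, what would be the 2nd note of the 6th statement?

F5

With 3-note cells, note 2 of each statement runs E3, A3, D4.
Extending up a 4th: G4 → C5 → F5.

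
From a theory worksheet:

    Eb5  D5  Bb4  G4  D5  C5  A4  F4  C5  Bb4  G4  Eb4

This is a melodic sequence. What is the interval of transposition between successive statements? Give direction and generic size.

With a 4-note motive the entries are Eb5, D5, C5, each down a 2nd from the previous.
From Eb5 to D5: down a 2nd.

down a 2nd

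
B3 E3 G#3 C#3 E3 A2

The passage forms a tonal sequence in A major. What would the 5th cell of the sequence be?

A2 D2

Unit = 2 notes; the statements start on B3, G#3, E3, moving down a 3rd each time.
Continuing the starts: C#3 → A2.
So cell 5 is A2 D2.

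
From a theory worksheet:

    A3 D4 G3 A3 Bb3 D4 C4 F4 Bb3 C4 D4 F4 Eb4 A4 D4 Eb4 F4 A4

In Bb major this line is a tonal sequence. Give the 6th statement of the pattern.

The 6-note cells begin on A3, C4, Eb4 — each up a 3rd from the last.
Carrying on: G4 → Bb4 → D5.
From D5 the diatonic shape gives D5 G5 C5 D5 Eb5 G5.

D5 G5 C5 D5 Eb5 G5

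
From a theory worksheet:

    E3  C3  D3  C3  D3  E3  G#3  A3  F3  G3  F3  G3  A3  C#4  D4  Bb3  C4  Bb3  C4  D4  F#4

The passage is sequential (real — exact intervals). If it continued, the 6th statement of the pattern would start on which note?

F5

Taking 7-note groups, the heads are E3, A3, D4: the pattern moves up a 4th.
Extending the heads up a 4th: G4 → C5 → F5.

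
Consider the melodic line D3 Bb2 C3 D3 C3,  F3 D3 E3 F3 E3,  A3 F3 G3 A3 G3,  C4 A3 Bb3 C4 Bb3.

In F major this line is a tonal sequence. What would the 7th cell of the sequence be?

Bb4 G4 A4 Bb4 A4

With a 5-note motive the entries are D3, F3, A3, C4, each up a 3rd from the previous.
Carrying on: E4 → G4 → Bb4.
From Bb4 the diatonic shape gives Bb4 G4 A4 Bb4 A4.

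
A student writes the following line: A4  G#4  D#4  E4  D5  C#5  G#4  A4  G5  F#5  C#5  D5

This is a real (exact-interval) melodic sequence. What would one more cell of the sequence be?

Taking 4-note groups, the heads are A4, D5, G5: the pattern moves up a 4th.
From C6 the exact shape gives C6 B5 F#5 G5.

C6 B5 F#5 G5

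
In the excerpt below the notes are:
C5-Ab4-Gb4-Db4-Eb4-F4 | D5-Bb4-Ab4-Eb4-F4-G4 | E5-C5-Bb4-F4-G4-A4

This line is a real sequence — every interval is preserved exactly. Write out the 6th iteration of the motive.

The 6-note cells begin on C5, D5, E5 — each up a 2nd from the last.
Continuing the starts: F#5 → G#5 → A#5.
From A#5 the exact shape gives A#5 F#5 E5 B4 C#5 D#5.

A#5 F#5 E5 B4 C#5 D#5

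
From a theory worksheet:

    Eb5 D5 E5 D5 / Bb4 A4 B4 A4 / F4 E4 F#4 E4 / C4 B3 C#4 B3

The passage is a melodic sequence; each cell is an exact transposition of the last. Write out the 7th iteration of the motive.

A2 G#2 A#2 G#2

The 4-note cells begin on Eb5, Bb4, F4, C4 — each down a 4th from the last.
Extending down a 4th: G3 → D3 → A2.
From A2 the exact shape gives A2 G#2 A#2 G#2.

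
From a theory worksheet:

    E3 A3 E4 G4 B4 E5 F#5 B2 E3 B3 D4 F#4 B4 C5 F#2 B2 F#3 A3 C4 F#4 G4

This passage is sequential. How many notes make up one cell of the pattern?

21 notes total. Splitting into 3 groups of 7:
E3 A3 E4 G4 B4 E5 F#5 | B2 E3 B3 D4 F#4 B4 C5 | F#2 B2 F#3 A3 C4 F#4 G4
Every group is a transposition down a 4th of the one before; no shorter unit works.

7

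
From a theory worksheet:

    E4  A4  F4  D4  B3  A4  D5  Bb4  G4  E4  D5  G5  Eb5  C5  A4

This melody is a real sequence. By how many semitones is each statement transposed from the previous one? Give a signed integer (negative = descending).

Unit = 5 notes; the statements start on E4, A4, D5, moving up a 4th each time.
E4 to A4 spans +5 semitones.

5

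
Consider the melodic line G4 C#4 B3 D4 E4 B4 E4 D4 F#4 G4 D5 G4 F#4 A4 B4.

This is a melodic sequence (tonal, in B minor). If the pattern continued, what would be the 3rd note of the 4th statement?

The unit is 5 notes. Position-3 pitches of the 3 shown cells: B3, D4, F#4.
One more up a 3rd gives A4.

A4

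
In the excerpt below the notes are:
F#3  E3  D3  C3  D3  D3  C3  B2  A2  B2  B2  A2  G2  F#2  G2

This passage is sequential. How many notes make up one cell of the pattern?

There are 15 notes; a 5-note unit gives 3 cells:
F#3 E3 D3 C3 D3 | D3 C3 B2 A2 B2 | B2 A2 G2 F#2 G2
Every group is a transposition down a 3rd of the one before; no shorter unit works.

5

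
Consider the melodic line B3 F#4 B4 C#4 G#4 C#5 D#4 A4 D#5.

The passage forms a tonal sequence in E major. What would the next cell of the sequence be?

E4 B4 E5

Taking 3-note groups, the heads are B3, C#4, D#4: the pattern moves up a 2nd.
From E4 the diatonic shape gives E4 B4 E5.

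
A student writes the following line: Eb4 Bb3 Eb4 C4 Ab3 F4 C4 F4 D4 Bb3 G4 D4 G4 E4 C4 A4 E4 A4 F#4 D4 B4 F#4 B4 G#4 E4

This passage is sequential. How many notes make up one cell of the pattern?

Try groups of 5 (5 cells in 25 notes):
Eb4 Bb3 Eb4 C4 Ab3 | F4 C4 F4 D4 Bb3 | G4 D4 G4 E4 C4 | A4 E4 A4 F#4 D4 | B4 F#4 B4 G#4 E4
That's a consistent up a 2nd shift per cell, and no other grouping gives one.

5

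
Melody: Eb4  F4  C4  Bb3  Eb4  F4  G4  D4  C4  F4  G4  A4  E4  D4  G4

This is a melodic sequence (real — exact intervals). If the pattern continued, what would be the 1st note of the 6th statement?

Grouping in 5s, the 1st note of each cell is Eb4, F4, G4.
Carrying that up a 2nd forward: A4 → B4 → C#5.

C#5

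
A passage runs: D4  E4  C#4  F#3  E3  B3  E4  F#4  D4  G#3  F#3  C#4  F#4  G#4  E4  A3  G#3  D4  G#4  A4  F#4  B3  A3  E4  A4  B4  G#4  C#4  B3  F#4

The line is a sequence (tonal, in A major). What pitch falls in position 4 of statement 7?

With 6-note cells, note 4 of each statement runs F#3, G#3, A3, B3, C#4.
Carrying that up a 2nd forward: D4 → E4.

E4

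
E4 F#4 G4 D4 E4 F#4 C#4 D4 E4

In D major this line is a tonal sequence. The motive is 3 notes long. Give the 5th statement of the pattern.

A3 B3 C#4

Taking 3-note groups, the heads are E4, D4, C#4: the pattern moves down a 2nd.
Extending down a 2nd: B3 → A3.
So cell 5 is A3 B3 C#4.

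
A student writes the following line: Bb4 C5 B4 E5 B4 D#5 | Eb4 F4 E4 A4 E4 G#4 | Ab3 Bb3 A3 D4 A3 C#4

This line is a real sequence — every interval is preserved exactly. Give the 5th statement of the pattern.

Gb2 Ab2 G2 C3 G2 B2

Taking 6-note groups, the heads are Bb4, Eb4, Ab3: the pattern moves down a 5th.
Continuing the starts: Db3 → Gb2.
So cell 5 is Gb2 Ab2 G2 C3 G2 B2.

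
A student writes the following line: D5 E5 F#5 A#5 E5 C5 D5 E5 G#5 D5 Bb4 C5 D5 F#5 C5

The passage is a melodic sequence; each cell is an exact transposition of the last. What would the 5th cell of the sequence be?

Unit = 5 notes; the statements start on D5, C5, Bb4, moving down a 2nd each time.
Extending down a 2nd: Ab4 → Gb4.
Statement 5 starts on Gb4 and keeps the same exact contour: Gb4 Ab4 Bb4 D5 Ab4.

Gb4 Ab4 Bb4 D5 Ab4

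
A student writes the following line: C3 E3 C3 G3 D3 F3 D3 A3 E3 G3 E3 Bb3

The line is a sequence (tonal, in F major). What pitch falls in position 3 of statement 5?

G3

With 4-note cells, note 3 of each statement runs C3, D3, E3.
Each moves up a 2nd. Continuing: F3 → G3.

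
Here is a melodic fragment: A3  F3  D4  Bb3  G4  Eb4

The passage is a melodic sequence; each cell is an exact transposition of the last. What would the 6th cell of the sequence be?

Bb5 Gb5

The 2-note cells begin on A3, D4, G4 — each up a 4th from the last.
Extending up a 4th: C5 → F5 → Bb5.
So cell 6 is Bb5 Gb5.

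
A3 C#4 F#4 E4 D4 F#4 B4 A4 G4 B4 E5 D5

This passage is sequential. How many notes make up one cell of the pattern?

There are 12 notes; a 4-note unit gives 3 cells:
A3 C#4 F#4 E4 | D4 F#4 B4 A4 | G4 B4 E5 D5
That's a consistent up a 4th shift per cell, and no other grouping gives one.

4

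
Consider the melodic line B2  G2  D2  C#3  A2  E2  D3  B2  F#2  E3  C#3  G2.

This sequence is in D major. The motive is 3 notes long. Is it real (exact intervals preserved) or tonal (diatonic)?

tonal

Every note is diatonic to D major.
Cell 1 has -4 semitones from note 1 to 2, but cell 3 has -3 — the interval quality changes while the contour stays the same, which is the hallmark of a tonal sequence.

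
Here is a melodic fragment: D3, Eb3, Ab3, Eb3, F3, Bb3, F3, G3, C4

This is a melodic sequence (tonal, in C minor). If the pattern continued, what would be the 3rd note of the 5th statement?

Eb4

With 3-note cells, note 3 of each statement runs Ab3, Bb3, C4.
Each moves up a 2nd. Continuing: D4 → Eb4.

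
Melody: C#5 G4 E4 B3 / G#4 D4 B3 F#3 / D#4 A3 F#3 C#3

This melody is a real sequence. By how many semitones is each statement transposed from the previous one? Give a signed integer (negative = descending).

-5

The 4-note cells begin on C#5, G#4, D#4 — each down a 4th from the last.
C#5 to G#4 spans -5 semitones.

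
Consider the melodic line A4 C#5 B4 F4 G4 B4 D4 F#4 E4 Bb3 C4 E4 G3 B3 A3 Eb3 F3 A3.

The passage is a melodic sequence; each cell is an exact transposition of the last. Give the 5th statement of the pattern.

With a 6-note motive the entries are A4, D4, G3, each down a 5th from the previous.
Continuing the starts: C3 → F2.
Statement 5 starts on F2 and keeps the same exact contour: F2 A2 G2 Db2 Eb2 G2.

F2 A2 G2 Db2 Eb2 G2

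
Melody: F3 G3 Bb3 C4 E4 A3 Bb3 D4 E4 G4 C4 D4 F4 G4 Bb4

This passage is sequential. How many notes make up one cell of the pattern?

15 notes total. Splitting into 3 groups of 5:
F3 G3 Bb3 C4 E4 | A3 Bb3 D4 E4 G4 | C4 D4 F4 G4 Bb4
Every group is a transposition up a 3rd of the one before; no shorter unit works.

5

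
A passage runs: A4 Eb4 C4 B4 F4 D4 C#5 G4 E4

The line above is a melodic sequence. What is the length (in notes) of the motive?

9 notes total. Splitting into 3 groups of 3:
A4 Eb4 C4 | B4 F4 D4 | C#5 G4 E4
Each cell is the previous one up a 2nd — so the unit is 3 notes.

3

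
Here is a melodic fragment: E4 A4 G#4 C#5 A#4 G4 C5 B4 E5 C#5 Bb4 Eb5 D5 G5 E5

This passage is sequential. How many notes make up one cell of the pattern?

5

Try groups of 5 (3 cells in 15 notes):
E4 A4 G#4 C#5 A#4 | G4 C5 B4 E5 C#5 | Bb4 Eb5 D5 G5 E5
That's a consistent up a 3rd shift per cell, and no other grouping gives one.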